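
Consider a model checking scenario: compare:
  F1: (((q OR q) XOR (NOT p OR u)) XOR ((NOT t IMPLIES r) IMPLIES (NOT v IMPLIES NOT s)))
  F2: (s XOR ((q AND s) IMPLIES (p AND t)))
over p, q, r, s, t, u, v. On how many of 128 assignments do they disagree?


F1 = (((q OR q) XOR (NOT p OR u)) XOR ((NOT t IMPLIES r) IMPLIES (NOT v IMPLIES NOT s)))
F2 = (s XOR ((q AND s) IMPLIES (p AND t)))
Evaluate both on each of 128 rows (bits = p,q,r,s,t,u,v):
  row 0 [0000000]: F1=0 F2=1 (differ) -> 1
  row 1 [0000001]: F1=0 F2=1 (differ) -> 1
  row 2 [0000010]: F1=0 F2=1 (differ) -> 1
  row 3 [0000011]: F1=0 F2=1 (differ) -> 1
  row 4 [0000100]: F1=0 F2=1 (differ) -> 1
  (every remaining row is evaluated the same way; all 128 results are listed next)
Full result column, 8 rows per line (p,q,r,s fixed per line; t,u,v runs 000..111 left to right):
  rows 0-7 [p,q,r,s=0000]: 11111111  (ones: 8)
  rows 8-15 [p,q,r,s=0001]: 00001010  (ones: 2)
  rows 16-23 [p,q,r,s=0010]: 11111111  (ones: 8)
  rows 24-31 [p,q,r,s=0011]: 10101010  (ones: 4)
  rows 32-39 [p,q,r,s=0100]: 00000000  (ones: 0)
  rows 40-47 [p,q,r,s=0101]: 00001010  (ones: 2)
  rows 48-55 [p,q,r,s=0110]: 00000000  (ones: 0)
  rows 56-63 [p,q,r,s=0111]: 10101010  (ones: 4)
  rows 64-71 [p,q,r,s=1000]: 00110011  (ones: 4)
  rows 72-79 [p,q,r,s=1001]: 11000110  (ones: 4)
  rows 80-87 [p,q,r,s=1010]: 00110011  (ones: 4)
  rows 88-95 [p,q,r,s=1011]: 01100110  (ones: 4)
  rows 96-103 [p,q,r,s=1100]: 11001100  (ones: 4)
  rows 104-111 [p,q,r,s=1101]: 11001001  (ones: 4)
  rows 112-119 [p,q,r,s=1110]: 11001100  (ones: 4)
  rows 120-127 [p,q,r,s=1111]: 01101001  (ones: 4)
Disagreements = 8+2+8+4+0+2+0+4+4+4+4+4+4+4+4+4 = 60

60


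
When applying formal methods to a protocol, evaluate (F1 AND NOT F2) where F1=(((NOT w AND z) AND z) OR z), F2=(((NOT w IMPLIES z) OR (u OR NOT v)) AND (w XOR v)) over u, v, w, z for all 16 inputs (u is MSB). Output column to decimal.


F1 = (((NOT w AND z) AND z) OR z)
F2 = (((NOT w IMPLIES z) OR (u OR NOT v)) AND (w XOR v))
Counterexample to F1=>F2 is where F1=1 and F2=0.
Evaluate each row (bits = u,v,w,z, MSB first):
  row 0 [0000]: F1=0 F2=0 -> F1&~F2 -> 0
  row 1 [0001]: F1=1 F2=0 -> F1&~F2 -> 1
  row 2 [0010]: F1=0 F2=1 -> F1&~F2 -> 0
  row 3 [0011]: F1=1 F2=1 -> F1&~F2 -> 0
  row 4 [0100]: F1=0 F2=0 -> F1&~F2 -> 0
  row 5 [0101]: F1=1 F2=1 -> F1&~F2 -> 0
  row 6 [0110]: F1=0 F2=0 -> F1&~F2 -> 0
  row 7 [0111]: F1=1 F2=0 -> F1&~F2 -> 1
  row 8 [1000]: F1=0 F2=0 -> F1&~F2 -> 0
  row 9 [1001]: F1=1 F2=0 -> F1&~F2 -> 1
  row 10 [1010]: F1=0 F2=1 -> F1&~F2 -> 0
  row 11 [1011]: F1=1 F2=1 -> F1&~F2 -> 0
  row 12 [1100]: F1=0 F2=1 -> F1&~F2 -> 0
  row 13 [1101]: F1=1 F2=1 -> F1&~F2 -> 0
  row 14 [1110]: F1=0 F2=0 -> F1&~F2 -> 0
  row 15 [1111]: F1=1 F2=0 -> F1&~F2 -> 1
Full result column, 4 rows per line (u,v fixed per line; w,z runs 00..11 left to right):
  rows 0-3 [u,v=00]: 0100  = hex 4
  rows 4-7 [u,v=01]: 0001  = hex 1
  rows 8-11 [u,v=10]: 0100  = hex 4
  rows 12-15 [u,v=11]: 0001  = hex 1
Counterexample vector (row 0 .. row 15) = 0100000101000001
Output column grouped in 4s = 0100 0001 0100 0001 = 0x4141
Convert to decimal digit by digit (value = value*16 + digit):
  4 -> 4
  4*16 + 1 = 65
  65*16 + 4 = 1044
  1044*16 + 1 = 16705
Decimal = 16705

16705


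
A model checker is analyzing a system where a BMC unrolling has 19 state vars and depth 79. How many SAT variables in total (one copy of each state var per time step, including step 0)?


BMC unrolls to depth k, creating one copy of each state var for steps 0..k.
Step count = 79 + 1 = 80 (steps 0 through 79)
Vars per step = 19
Total = 19 * 80 = 1520

1520


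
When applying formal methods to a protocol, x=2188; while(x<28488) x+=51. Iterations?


Step 1: x goes from 2188 toward 28488 by 51; the body runs while x<28488, so iterations = ceil((bound-start)/step)
Step 2: Distance=26300
Step 3: ceil(26300/51)=516

516


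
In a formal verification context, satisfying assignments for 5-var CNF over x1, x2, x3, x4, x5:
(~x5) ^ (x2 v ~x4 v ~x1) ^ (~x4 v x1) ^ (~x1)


CNF with 4 clauses over 5 vars (32 assignments).
An assignment satisfies CNF iff every clause has >=1 true literal.
Check each row (bits = x1,x2,x3,x4,x5; clause T/F shown):
  row 0 [00000]: clauses=TTTT -> 1
  row 1 [00001]: clauses=FTTT -> 0
  row 2 [00010]: clauses=TTFT -> 0
  row 3 [00011]: clauses=FTFT -> 0
  row 4 [00100]: clauses=TTTT -> 1
  row 5 [00101]: clauses=FTTT -> 0
  row 6 [00110]: clauses=TTFT -> 0
  row 7 [00111]: clauses=FTFT -> 0
  row 8 [01000]: clauses=TTTT -> 1
  row 9 [01001]: clauses=FTTT -> 0
  row 10 [01010]: clauses=TTFT -> 0
  row 11 [01011]: clauses=FTFT -> 0
  row 12 [01100]: clauses=TTTT -> 1
  row 13 [01101]: clauses=FTTT -> 0
  row 14 [01110]: clauses=TTFT -> 0
  row 15 [01111]: clauses=FTFT -> 0
  row 16 [10000]: clauses=TTTF -> 0
  row 17 [10001]: clauses=FTTF -> 0
  row 18 [10010]: clauses=TFTF -> 0
  row 19 [10011]: clauses=FFTF -> 0
  row 20 [10100]: clauses=TTTF -> 0
  row 21 [10101]: clauses=FTTF -> 0
  row 22 [10110]: clauses=TFTF -> 0
  row 23 [10111]: clauses=FFTF -> 0
  row 24 [11000]: clauses=TTTF -> 0
  row 25 [11001]: clauses=FTTF -> 0
  row 26 [11010]: clauses=TTTF -> 0
  row 27 [11011]: clauses=FTTF -> 0
  row 28 [11100]: clauses=TTTF -> 0
  row 29 [11101]: clauses=FTTF -> 0
  row 30 [11110]: clauses=TTTF -> 0
  row 31 [11111]: clauses=FTTF -> 0
Full result column, 8 rows per line (x1,x2 fixed per line; x3,x4,x5 runs 000..111 left to right):
  rows 0-7 [x1,x2=00]: 10001000  (ones: 2)
  rows 8-15 [x1,x2=01]: 10001000  (ones: 2)
  rows 16-23 [x1,x2=10]: 00000000  (ones: 0)
  rows 24-31 [x1,x2=11]: 00000000  (ones: 0)
Satisfying assignments = 2+2+0+0 = 4

4


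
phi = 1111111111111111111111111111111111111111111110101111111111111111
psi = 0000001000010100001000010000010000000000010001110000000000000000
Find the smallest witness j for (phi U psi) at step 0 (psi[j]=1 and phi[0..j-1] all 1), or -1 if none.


(phi U psi) at 0: need smallest j with psi[j]=1 and phi[i]=1 for all i in [0,j).
Scan from step 0:
  step 0: phi=1, psi=0 -> continue
  step 1: phi=1, psi=0 -> continue
  step 2: phi=1, psi=0 -> continue
  step 3: phi=1, psi=0 -> continue
  step 6: psi=1 and phi held for [0,6) -> witness found
Witness step = 6

6


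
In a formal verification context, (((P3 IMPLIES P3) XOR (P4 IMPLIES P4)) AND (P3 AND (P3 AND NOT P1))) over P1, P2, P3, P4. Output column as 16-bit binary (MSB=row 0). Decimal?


Formula: (((P3 IMPLIES P3) XOR (P4 IMPLIES P4)) AND (P3 AND (P3 AND NOT P1))) over P1, P2, P3, P4 (16 rows)
Evaluate each row (bits = P1,P2,P3,P4, MSB first):
  row 0 [0000]: (((0 IMPLIES 0) XOR (0 IMPLIES 0)) AND (0 AND (0 AND NOT 0))) -> 0
  row 1 [0001]: (((0 IMPLIES 0) XOR (1 IMPLIES 1)) AND (0 AND (0 AND NOT 0))) -> 0
  row 2 [0010]: (((1 IMPLIES 1) XOR (0 IMPLIES 0)) AND (1 AND (1 AND NOT 0))) -> 0
  row 3 [0011]: (((1 IMPLIES 1) XOR (1 IMPLIES 1)) AND (1 AND (1 AND NOT 0))) -> 0
  row 4 [0100]: (((0 IMPLIES 0) XOR (0 IMPLIES 0)) AND (0 AND (0 AND NOT 0))) -> 0
  row 5 [0101]: (((0 IMPLIES 0) XOR (1 IMPLIES 1)) AND (0 AND (0 AND NOT 0))) -> 0
  row 6 [0110]: (((1 IMPLIES 1) XOR (0 IMPLIES 0)) AND (1 AND (1 AND NOT 0))) -> 0
  row 7 [0111]: (((1 IMPLIES 1) XOR (1 IMPLIES 1)) AND (1 AND (1 AND NOT 0))) -> 0
  row 8 [1000]: (((0 IMPLIES 0) XOR (0 IMPLIES 0)) AND (0 AND (0 AND NOT 1))) -> 0
  row 9 [1001]: (((0 IMPLIES 0) XOR (1 IMPLIES 1)) AND (0 AND (0 AND NOT 1))) -> 0
  row 10 [1010]: (((1 IMPLIES 1) XOR (0 IMPLIES 0)) AND (1 AND (1 AND NOT 1))) -> 0
  row 11 [1011]: (((1 IMPLIES 1) XOR (1 IMPLIES 1)) AND (1 AND (1 AND NOT 1))) -> 0
  row 12 [1100]: (((0 IMPLIES 0) XOR (0 IMPLIES 0)) AND (0 AND (0 AND NOT 1))) -> 0
  row 13 [1101]: (((0 IMPLIES 0) XOR (1 IMPLIES 1)) AND (0 AND (0 AND NOT 1))) -> 0
  row 14 [1110]: (((1 IMPLIES 1) XOR (0 IMPLIES 0)) AND (1 AND (1 AND NOT 1))) -> 0
  row 15 [1111]: (((1 IMPLIES 1) XOR (1 IMPLIES 1)) AND (1 AND (1 AND NOT 1))) -> 0
Full result column, 4 rows per line (P1,P2 fixed per line; P3,P4 runs 00..11 left to right):
  rows 0-3 [P1,P2=00]: 0000  = hex 0
  rows 4-7 [P1,P2=01]: 0000  = hex 0
  rows 8-11 [P1,P2=10]: 0000  = hex 0
  rows 12-15 [P1,P2=11]: 0000  = hex 0
Output column (row 0 .. row 15) = 0000000000000000
Output column grouped in 4s = 0000 0000 0000 0000 = 0x0000
Convert to decimal digit by digit (value = value*16 + digit):
  0 -> 0
  0*16 + 0 = 0
  0*16 + 0 = 0
  0*16 + 0 = 0
Decimal = 0

0


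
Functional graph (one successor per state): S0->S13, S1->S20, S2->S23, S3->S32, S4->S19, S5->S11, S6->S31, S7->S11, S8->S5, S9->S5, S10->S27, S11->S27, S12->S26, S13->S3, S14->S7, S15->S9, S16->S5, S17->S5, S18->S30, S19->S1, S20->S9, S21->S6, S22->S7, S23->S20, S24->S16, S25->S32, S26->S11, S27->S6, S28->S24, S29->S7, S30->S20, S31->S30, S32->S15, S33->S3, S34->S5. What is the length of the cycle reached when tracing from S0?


Trace from S0 until a state repeats:
  S0 -> S13 -> S3 -> S32 -> S15 -> S9 -> S5 -> S11 -> S27 -> S6 -> S31 -> S30 -> S20 -> S9
S9 first seen at step 5, revisited at step 13.
Cycle length = 13 - 5 = 8

8


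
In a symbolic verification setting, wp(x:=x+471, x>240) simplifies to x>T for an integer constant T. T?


Formula: wp(x:=E, P) = P[E/x] (substitute E for x in postcondition)
Step 1: Postcondition: x>240
Step 2: Substitute x+471 for x: x+471>240
Step 3: Solve for x: x > 240-471 = -231

-231


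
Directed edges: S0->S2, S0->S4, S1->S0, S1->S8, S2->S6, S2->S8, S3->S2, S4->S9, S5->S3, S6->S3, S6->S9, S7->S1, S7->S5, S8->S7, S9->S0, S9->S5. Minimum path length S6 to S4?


BFS layer-by-layer from S6:
  dist 0: {S6}
  dist 1: {S3, S9}
  dist 2: {S0, S2, S5}
  dist 3: {S4, S8}
  -> S4 reached at distance 3
Shortest path length = 3

3


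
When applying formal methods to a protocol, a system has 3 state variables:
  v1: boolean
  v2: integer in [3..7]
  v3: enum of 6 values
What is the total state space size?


State space = product of domain sizes of all variables.
Domain sizes:
  v1 (boolean): 2
  v2 (integer in [3..7]): 5
  v3 (enum of 6 values): 6
Product = 2 * 5 * 6 = 60

60


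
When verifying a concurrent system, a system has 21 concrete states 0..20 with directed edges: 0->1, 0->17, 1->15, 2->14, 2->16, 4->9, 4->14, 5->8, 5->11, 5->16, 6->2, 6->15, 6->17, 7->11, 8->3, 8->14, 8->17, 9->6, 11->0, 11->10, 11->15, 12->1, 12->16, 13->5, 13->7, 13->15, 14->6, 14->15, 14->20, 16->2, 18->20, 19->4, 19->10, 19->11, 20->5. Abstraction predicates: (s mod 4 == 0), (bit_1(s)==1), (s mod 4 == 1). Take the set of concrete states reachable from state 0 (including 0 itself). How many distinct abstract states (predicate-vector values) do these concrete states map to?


BFS from 0:
Concrete reachable: {0, 1, 15, 17}
Abstract via predicates (s mod 4 == 0), (bit_1(s)==1), (s mod 4 == 1):
  (0,0,1) <- {1, 17}
  (0,1,0) <- {15}
  (1,0,0) <- {0}
Distinct abstract states = 3

3


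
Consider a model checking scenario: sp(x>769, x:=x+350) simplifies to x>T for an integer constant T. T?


Formula: sp(P, x:=E) = exists old_x. (x = E[old_x/x]) AND P[old_x/x] (old_x is the value of x before the assignment; eliminate old_x by solving x = E[old_x/x] for old_x)
Step 1: Precondition P: x>769, i.e. old_x > 769
Step 2: Assignment gives x = old_x + 350, so old_x = x - 350
Step 3: Substitute into P: x - 350 > 769
Step 4: Simplify: x > 769+350 = 1119

1119


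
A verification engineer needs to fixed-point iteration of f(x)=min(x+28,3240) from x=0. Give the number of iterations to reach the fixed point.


Step 1: x=0, cap=3240, increment=28
Step 2: x grows by 28 each step until capped at 3240; fixed point is x=3240
Step 3: iterations = ceil(3240/28) = 116

116


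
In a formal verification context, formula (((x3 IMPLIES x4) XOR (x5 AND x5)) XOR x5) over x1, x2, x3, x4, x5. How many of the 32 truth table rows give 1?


Formula: (((x3 IMPLIES x4) XOR (x5 AND x5)) XOR x5) over 5 vars (32 rows)
Evaluate each row (x1, x2, x3, x4, x5 as bits, MSB first):
  row 0 [00000]: (((0 IMPLIES 0) XOR (0 AND 0)) XOR 0) -> 1
  row 1 [00001]: (((0 IMPLIES 0) XOR (1 AND 1)) XOR 1) -> 1
  row 2 [00010]: (((0 IMPLIES 1) XOR (0 AND 0)) XOR 0) -> 1
  row 3 [00011]: (((0 IMPLIES 1) XOR (1 AND 1)) XOR 1) -> 1
  row 4 [00100]: (((1 IMPLIES 0) XOR (0 AND 0)) XOR 0) -> 0
  row 5 [00101]: (((1 IMPLIES 0) XOR (1 AND 1)) XOR 1) -> 0
  row 6 [00110]: (((1 IMPLIES 1) XOR (0 AND 0)) XOR 0) -> 1
  row 7 [00111]: (((1 IMPLIES 1) XOR (1 AND 1)) XOR 1) -> 1
  row 8 [01000]: (((0 IMPLIES 0) XOR (0 AND 0)) XOR 0) -> 1
  row 9 [01001]: (((0 IMPLIES 0) XOR (1 AND 1)) XOR 1) -> 1
  row 10 [01010]: (((0 IMPLIES 1) XOR (0 AND 0)) XOR 0) -> 1
  row 11 [01011]: (((0 IMPLIES 1) XOR (1 AND 1)) XOR 1) -> 1
  row 12 [01100]: (((1 IMPLIES 0) XOR (0 AND 0)) XOR 0) -> 0
  row 13 [01101]: (((1 IMPLIES 0) XOR (1 AND 1)) XOR 1) -> 0
  row 14 [01110]: (((1 IMPLIES 1) XOR (0 AND 0)) XOR 0) -> 1
  row 15 [01111]: (((1 IMPLIES 1) XOR (1 AND 1)) XOR 1) -> 1
  row 16 [10000]: (((0 IMPLIES 0) XOR (0 AND 0)) XOR 0) -> 1
  row 17 [10001]: (((0 IMPLIES 0) XOR (1 AND 1)) XOR 1) -> 1
  row 18 [10010]: (((0 IMPLIES 1) XOR (0 AND 0)) XOR 0) -> 1
  row 19 [10011]: (((0 IMPLIES 1) XOR (1 AND 1)) XOR 1) -> 1
  row 20 [10100]: (((1 IMPLIES 0) XOR (0 AND 0)) XOR 0) -> 0
  row 21 [10101]: (((1 IMPLIES 0) XOR (1 AND 1)) XOR 1) -> 0
  row 22 [10110]: (((1 IMPLIES 1) XOR (0 AND 0)) XOR 0) -> 1
  row 23 [10111]: (((1 IMPLIES 1) XOR (1 AND 1)) XOR 1) -> 1
  row 24 [11000]: (((0 IMPLIES 0) XOR (0 AND 0)) XOR 0) -> 1
  row 25 [11001]: (((0 IMPLIES 0) XOR (1 AND 1)) XOR 1) -> 1
  row 26 [11010]: (((0 IMPLIES 1) XOR (0 AND 0)) XOR 0) -> 1
  row 27 [11011]: (((0 IMPLIES 1) XOR (1 AND 1)) XOR 1) -> 1
  row 28 [11100]: (((1 IMPLIES 0) XOR (0 AND 0)) XOR 0) -> 0
  row 29 [11101]: (((1 IMPLIES 0) XOR (1 AND 1)) XOR 1) -> 0
  row 30 [11110]: (((1 IMPLIES 1) XOR (0 AND 0)) XOR 0) -> 1
  row 31 [11111]: (((1 IMPLIES 1) XOR (1 AND 1)) XOR 1) -> 1
Full result column, 8 rows per line (x1,x2 fixed per line; x3,x4,x5 runs 000..111 left to right):
  rows 0-7 [x1,x2=00]: 11110011  (ones: 6)
  rows 8-15 [x1,x2=01]: 11110011  (ones: 6)
  rows 16-23 [x1,x2=10]: 11110011  (ones: 6)
  rows 24-31 [x1,x2=11]: 11110011  (ones: 6)
Count of 1-rows = 6+6+6+6 = 24

24


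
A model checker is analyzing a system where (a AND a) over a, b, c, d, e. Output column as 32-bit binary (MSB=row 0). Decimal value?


Formula: (a AND a) over a, b, c, d, e (32 rows)
Evaluate each row (bits = a,b,c,d,e, MSB first):
  row 0 [00000]: (0 AND 0) -> 0
  row 1 [00001]: (0 AND 0) -> 0
  row 2 [00010]: (0 AND 0) -> 0
  row 3 [00011]: (0 AND 0) -> 0
  row 4 [00100]: (0 AND 0) -> 0
  row 5 [00101]: (0 AND 0) -> 0
  row 6 [00110]: (0 AND 0) -> 0
  row 7 [00111]: (0 AND 0) -> 0
  row 8 [01000]: (0 AND 0) -> 0
  row 9 [01001]: (0 AND 0) -> 0
  row 10 [01010]: (0 AND 0) -> 0
  row 11 [01011]: (0 AND 0) -> 0
  row 12 [01100]: (0 AND 0) -> 0
  row 13 [01101]: (0 AND 0) -> 0
  row 14 [01110]: (0 AND 0) -> 0
  row 15 [01111]: (0 AND 0) -> 0
  row 16 [10000]: (1 AND 1) -> 1
  row 17 [10001]: (1 AND 1) -> 1
  row 18 [10010]: (1 AND 1) -> 1
  row 19 [10011]: (1 AND 1) -> 1
  row 20 [10100]: (1 AND 1) -> 1
  row 21 [10101]: (1 AND 1) -> 1
  row 22 [10110]: (1 AND 1) -> 1
  row 23 [10111]: (1 AND 1) -> 1
  row 24 [11000]: (1 AND 1) -> 1
  row 25 [11001]: (1 AND 1) -> 1
  row 26 [11010]: (1 AND 1) -> 1
  row 27 [11011]: (1 AND 1) -> 1
  row 28 [11100]: (1 AND 1) -> 1
  row 29 [11101]: (1 AND 1) -> 1
  row 30 [11110]: (1 AND 1) -> 1
  row 31 [11111]: (1 AND 1) -> 1
Full result column, 4 rows per line (a,b,c fixed per line; d,e runs 00..11 left to right):
  rows 0-3 [a,b,c=000]: 0000  = hex 0
  rows 4-7 [a,b,c=001]: 0000  = hex 0
  rows 8-11 [a,b,c=010]: 0000  = hex 0
  rows 12-15 [a,b,c=011]: 0000  = hex 0
  rows 16-19 [a,b,c=100]: 1111  = hex F
  rows 20-23 [a,b,c=101]: 1111  = hex F
  rows 24-27 [a,b,c=110]: 1111  = hex F
  rows 28-31 [a,b,c=111]: 1111  = hex F
Output column (row 0 .. row 31) = 00000000000000001111111111111111
Output column grouped in 4s = 0000 0000 0000 0000 1111 1111 1111 1111 = 0x0000FFFF
Convert to decimal digit by digit (value = value*16 + digit):
  0 -> 0
  0*16 + 0 = 0
  0*16 + 0 = 0
  0*16 + 0 = 0
  0*16 + 15 (F) = 15
  15*16 + 15 (F) = 255
  255*16 + 15 (F) = 4095
  4095*16 + 15 (F) = 65535
Decimal = 65535

65535


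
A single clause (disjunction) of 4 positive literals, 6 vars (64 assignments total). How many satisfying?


Step 1: Total=2^6=64
Step 2: Unsat when all 4 false: 2^2=4
Step 3: Sat=64-4=60

60


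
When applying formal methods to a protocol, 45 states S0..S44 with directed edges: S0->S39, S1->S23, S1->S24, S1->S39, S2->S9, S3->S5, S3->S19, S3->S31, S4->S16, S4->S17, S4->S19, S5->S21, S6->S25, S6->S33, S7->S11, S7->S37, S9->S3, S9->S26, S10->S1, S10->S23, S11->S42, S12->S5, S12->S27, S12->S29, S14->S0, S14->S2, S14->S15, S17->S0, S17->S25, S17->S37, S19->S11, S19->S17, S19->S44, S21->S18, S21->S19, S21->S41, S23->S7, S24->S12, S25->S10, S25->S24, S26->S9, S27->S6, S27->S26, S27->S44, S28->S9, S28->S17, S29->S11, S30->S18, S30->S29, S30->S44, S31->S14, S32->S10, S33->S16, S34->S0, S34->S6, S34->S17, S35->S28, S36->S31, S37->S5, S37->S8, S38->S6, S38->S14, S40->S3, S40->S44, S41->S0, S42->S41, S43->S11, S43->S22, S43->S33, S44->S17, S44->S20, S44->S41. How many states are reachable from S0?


BFS from S0:
  layer 0: {S0}
  layer 1: {S39}
Reachable set: {S0, S39}
Count = 2

2


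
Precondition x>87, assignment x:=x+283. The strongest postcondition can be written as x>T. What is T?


Formula: sp(P, x:=E) = exists old_x. (x = E[old_x/x]) AND P[old_x/x] (old_x is the value of x before the assignment; eliminate old_x by solving x = E[old_x/x] for old_x)
Step 1: Precondition P: x>87, i.e. old_x > 87
Step 2: Assignment gives x = old_x + 283, so old_x = x - 283
Step 3: Substitute into P: x - 283 > 87
Step 4: Simplify: x > 87+283 = 370

370


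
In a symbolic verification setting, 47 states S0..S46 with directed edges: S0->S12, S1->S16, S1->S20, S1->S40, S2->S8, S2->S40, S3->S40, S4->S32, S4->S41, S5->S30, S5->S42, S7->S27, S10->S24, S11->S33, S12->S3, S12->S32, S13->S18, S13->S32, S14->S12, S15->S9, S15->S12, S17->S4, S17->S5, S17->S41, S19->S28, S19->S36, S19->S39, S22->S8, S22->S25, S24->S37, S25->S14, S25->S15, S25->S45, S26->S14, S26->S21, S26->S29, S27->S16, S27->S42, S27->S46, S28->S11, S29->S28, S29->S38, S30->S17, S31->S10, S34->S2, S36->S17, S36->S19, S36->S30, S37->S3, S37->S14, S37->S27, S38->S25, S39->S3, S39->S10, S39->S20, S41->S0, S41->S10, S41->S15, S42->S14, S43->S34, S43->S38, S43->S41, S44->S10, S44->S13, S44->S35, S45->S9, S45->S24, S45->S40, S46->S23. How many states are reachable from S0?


BFS from S0:
  layer 0: {S0}
  layer 1: {S12}
  layer 2: {S3, S32}
  layer 3: {S40}
Reachable set: {S0, S3, S12, S32, S40}
Count = 5

5


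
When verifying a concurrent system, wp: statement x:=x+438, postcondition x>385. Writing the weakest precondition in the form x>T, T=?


Formula: wp(x:=E, P) = P[E/x] (substitute E for x in postcondition)
Step 1: Postcondition: x>385
Step 2: Substitute x+438 for x: x+438>385
Step 3: Solve for x: x > 385-438 = -53

-53


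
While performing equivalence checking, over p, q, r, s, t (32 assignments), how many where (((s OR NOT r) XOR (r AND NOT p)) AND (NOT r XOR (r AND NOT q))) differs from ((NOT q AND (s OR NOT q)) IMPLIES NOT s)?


F1 = (((s OR NOT r) XOR (r AND NOT p)) AND (NOT r XOR (r AND NOT q)))
F2 = ((NOT q AND (s OR NOT q)) IMPLIES NOT s)
Evaluate both on each of 32 rows (bits = p,q,r,s,t):
  row 0 [00000]: F1=1 F2=1 -> 0
  row 1 [00001]: F1=1 F2=1 -> 0
  row 2 [00010]: F1=1 F2=0 (differ) -> 1
  row 3 [00011]: F1=1 F2=0 (differ) -> 1
  row 4 [00100]: F1=1 F2=1 -> 0
  row 5 [00101]: F1=1 F2=1 -> 0
  row 6 [00110]: F1=0 F2=0 -> 0
  row 7 [00111]: F1=0 F2=0 -> 0
  row 8 [01000]: F1=1 F2=1 -> 0
  row 9 [01001]: F1=1 F2=1 -> 0
  row 10 [01010]: F1=1 F2=1 -> 0
  row 11 [01011]: F1=1 F2=1 -> 0
  row 12 [01100]: F1=0 F2=1 (differ) -> 1
  row 13 [01101]: F1=0 F2=1 (differ) -> 1
  row 14 [01110]: F1=0 F2=1 (differ) -> 1
  row 15 [01111]: F1=0 F2=1 (differ) -> 1
  row 16 [10000]: F1=1 F2=1 -> 0
  row 17 [10001]: F1=1 F2=1 -> 0
  row 18 [10010]: F1=1 F2=0 (differ) -> 1
  row 19 [10011]: F1=1 F2=0 (differ) -> 1
  row 20 [10100]: F1=0 F2=1 (differ) -> 1
  row 21 [10101]: F1=0 F2=1 (differ) -> 1
  row 22 [10110]: F1=1 F2=0 (differ) -> 1
  row 23 [10111]: F1=1 F2=0 (differ) -> 1
  row 24 [11000]: F1=1 F2=1 -> 0
  row 25 [11001]: F1=1 F2=1 -> 0
  row 26 [11010]: F1=1 F2=1 -> 0
  row 27 [11011]: F1=1 F2=1 -> 0
  row 28 [11100]: F1=0 F2=1 (differ) -> 1
  row 29 [11101]: F1=0 F2=1 (differ) -> 1
  row 30 [11110]: F1=0 F2=1 (differ) -> 1
  row 31 [11111]: F1=0 F2=1 (differ) -> 1
Full result column, 8 rows per line (p,q fixed per line; r,s,t runs 000..111 left to right):
  rows 0-7 [p,q=00]: 00110000  (ones: 2)
  rows 8-15 [p,q=01]: 00001111  (ones: 4)
  rows 16-23 [p,q=10]: 00111111  (ones: 6)
  rows 24-31 [p,q=11]: 00001111  (ones: 4)
Disagreements = 2+4+6+4 = 16

16


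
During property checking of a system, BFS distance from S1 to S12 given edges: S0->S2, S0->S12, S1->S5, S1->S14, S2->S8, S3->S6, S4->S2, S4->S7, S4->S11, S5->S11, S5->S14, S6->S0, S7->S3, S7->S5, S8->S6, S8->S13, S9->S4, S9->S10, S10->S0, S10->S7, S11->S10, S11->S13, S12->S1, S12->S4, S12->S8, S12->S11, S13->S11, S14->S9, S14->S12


BFS layer-by-layer from S1:
  dist 0: {S1}
  dist 1: {S5, S14}
  dist 2: {S9, S11, S12}
  -> S12 reached at distance 2
Shortest path length = 2

2


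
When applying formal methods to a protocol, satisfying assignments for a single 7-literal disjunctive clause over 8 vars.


Step 1: Total=2^8=256
Step 2: Unsat when all 7 false: 2^1=2
Step 3: Sat=256-2=254

254


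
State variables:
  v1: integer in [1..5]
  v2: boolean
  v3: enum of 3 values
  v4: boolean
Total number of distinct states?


State space = product of domain sizes of all variables.
Domain sizes:
  v1 (integer in [1..5]): 5
  v2 (boolean): 2
  v3 (enum of 3 values): 3
  v4 (boolean): 2
Product = 5 * 2 * 3 * 2 = 60

60


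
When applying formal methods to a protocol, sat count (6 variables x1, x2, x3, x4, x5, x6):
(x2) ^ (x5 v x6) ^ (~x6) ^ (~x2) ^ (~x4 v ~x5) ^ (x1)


CNF with 6 clauses over 6 vars (64 assignments).
An assignment satisfies CNF iff every clause has >=1 true literal.
Check each row (bits = x1,x2,x3,x4,x5,x6; clause T/F shown):
  row 0 [000000]: clauses=FFTTTF -> 0
  row 1 [000001]: clauses=FTFTTF -> 0
  row 2 [000010]: clauses=FTTTTF -> 0
  row 3 [000011]: clauses=FTFTTF -> 0
  row 4 [000100]: clauses=FFTTTF -> 0
  (every remaining row is evaluated the same way; all 64 results are listed next)
Full result column, 8 rows per line (x1,x2,x3 fixed per line; x4,x5,x6 runs 000..111 left to right):
  rows 0-7 [x1,x2,x3=000]: 00000000  (ones: 0)
  rows 8-15 [x1,x2,x3=001]: 00000000  (ones: 0)
  rows 16-23 [x1,x2,x3=010]: 00000000  (ones: 0)
  rows 24-31 [x1,x2,x3=011]: 00000000  (ones: 0)
  rows 32-39 [x1,x2,x3=100]: 00000000  (ones: 0)
  rows 40-47 [x1,x2,x3=101]: 00000000  (ones: 0)
  rows 48-55 [x1,x2,x3=110]: 00000000  (ones: 0)
  rows 56-63 [x1,x2,x3=111]: 00000000  (ones: 0)
Satisfying assignments = 0+0+0+0+0+0+0+0 = 0

0


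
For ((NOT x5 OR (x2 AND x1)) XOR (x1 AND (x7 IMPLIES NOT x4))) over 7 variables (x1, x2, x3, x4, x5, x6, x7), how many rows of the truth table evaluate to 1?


Formula: ((NOT x5 OR (x2 AND x1)) XOR (x1 AND (x7 IMPLIES NOT x4))) over 7 vars (128 rows)
Evaluate each row (x1, x2, x3, x4, x5, x6, x7 as bits, MSB first):
  row 0 [0000000]: ((NOT 0 OR (0 AND 0)) XOR (0 AND (0 IMPLIES NOT 0))) -> 1
  row 1 [0000001]: ((NOT 0 OR (0 AND 0)) XOR (0 AND (1 IMPLIES NOT 0))) -> 1
  row 2 [0000010]: ((NOT 0 OR (0 AND 0)) XOR (0 AND (0 IMPLIES NOT 0))) -> 1
  row 3 [0000011]: ((NOT 0 OR (0 AND 0)) XOR (0 AND (1 IMPLIES NOT 0))) -> 1
  row 4 [0000100]: ((NOT 1 OR (0 AND 0)) XOR (0 AND (0 IMPLIES NOT 0))) -> 0
  (every remaining row is evaluated the same way; all 128 results are listed next)
Full result column, 8 rows per line (x1,x2,x3,x4 fixed per line; x5,x6,x7 runs 000..111 left to right):
  rows 0-7 [x1,x2,x3,x4=0000]: 11110000  (ones: 4)
  rows 8-15 [x1,x2,x3,x4=0001]: 11110000  (ones: 4)
  rows 16-23 [x1,x2,x3,x4=0010]: 11110000  (ones: 4)
  rows 24-31 [x1,x2,x3,x4=0011]: 11110000  (ones: 4)
  rows 32-39 [x1,x2,x3,x4=0100]: 11110000  (ones: 4)
  rows 40-47 [x1,x2,x3,x4=0101]: 11110000  (ones: 4)
  rows 48-55 [x1,x2,x3,x4=0110]: 11110000  (ones: 4)
  rows 56-63 [x1,x2,x3,x4=0111]: 11110000  (ones: 4)
  rows 64-71 [x1,x2,x3,x4=1000]: 00001111  (ones: 4)
  rows 72-79 [x1,x2,x3,x4=1001]: 01011010  (ones: 4)
  rows 80-87 [x1,x2,x3,x4=1010]: 00001111  (ones: 4)
  rows 88-95 [x1,x2,x3,x4=1011]: 01011010  (ones: 4)
  rows 96-103 [x1,x2,x3,x4=1100]: 00000000  (ones: 0)
  rows 104-111 [x1,x2,x3,x4=1101]: 01010101  (ones: 4)
  rows 112-119 [x1,x2,x3,x4=1110]: 00000000  (ones: 0)
  rows 120-127 [x1,x2,x3,x4=1111]: 01010101  (ones: 4)
Count of 1-rows = 4+4+4+4+4+4+4+4+4+4+4+4+0+4+0+4 = 56

56


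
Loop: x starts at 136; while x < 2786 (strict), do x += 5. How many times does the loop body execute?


Step 1: x goes from 136 toward 2786 by 5; the body runs while x<2786, so iterations = ceil((bound-start)/step)
Step 2: Distance=2650
Step 3: ceil(2650/5)=530

530


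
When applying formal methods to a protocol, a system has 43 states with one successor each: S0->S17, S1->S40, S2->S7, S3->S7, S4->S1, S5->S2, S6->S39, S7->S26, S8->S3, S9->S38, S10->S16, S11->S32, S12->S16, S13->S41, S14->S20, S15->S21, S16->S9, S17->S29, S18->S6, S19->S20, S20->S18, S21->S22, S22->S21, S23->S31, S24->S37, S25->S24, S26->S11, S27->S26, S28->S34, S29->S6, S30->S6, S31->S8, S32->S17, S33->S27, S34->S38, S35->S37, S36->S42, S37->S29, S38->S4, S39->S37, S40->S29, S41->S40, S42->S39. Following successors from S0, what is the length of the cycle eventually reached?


Trace from S0 until a state repeats:
  S0 -> S17 -> S29 -> S6 -> S39 -> S37 -> S29
S29 first seen at step 2, revisited at step 6.
Cycle length = 6 - 2 = 4

4


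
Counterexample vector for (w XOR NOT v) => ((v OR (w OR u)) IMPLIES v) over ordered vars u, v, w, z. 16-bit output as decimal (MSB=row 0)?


F1 = (w XOR NOT v)
F2 = ((v OR (w OR u)) IMPLIES v)
Counterexample to F1=>F2 is where F1=1 and F2=0.
Evaluate each row (bits = u,v,w,z, MSB first):
  row 0 [0000]: F1=1 F2=1 -> F1&~F2 -> 0
  row 1 [0001]: F1=1 F2=1 -> F1&~F2 -> 0
  row 2 [0010]: F1=0 F2=0 -> F1&~F2 -> 0
  row 3 [0011]: F1=0 F2=0 -> F1&~F2 -> 0
  row 4 [0100]: F1=0 F2=1 -> F1&~F2 -> 0
  row 5 [0101]: F1=0 F2=1 -> F1&~F2 -> 0
  row 6 [0110]: F1=1 F2=1 -> F1&~F2 -> 0
  row 7 [0111]: F1=1 F2=1 -> F1&~F2 -> 0
  row 8 [1000]: F1=1 F2=0 -> F1&~F2 -> 1
  row 9 [1001]: F1=1 F2=0 -> F1&~F2 -> 1
  row 10 [1010]: F1=0 F2=0 -> F1&~F2 -> 0
  row 11 [1011]: F1=0 F2=0 -> F1&~F2 -> 0
  row 12 [1100]: F1=0 F2=1 -> F1&~F2 -> 0
  row 13 [1101]: F1=0 F2=1 -> F1&~F2 -> 0
  row 14 [1110]: F1=1 F2=1 -> F1&~F2 -> 0
  row 15 [1111]: F1=1 F2=1 -> F1&~F2 -> 0
Full result column, 4 rows per line (u,v fixed per line; w,z runs 00..11 left to right):
  rows 0-3 [u,v=00]: 0000  = hex 0
  rows 4-7 [u,v=01]: 0000  = hex 0
  rows 8-11 [u,v=10]: 1100  = hex C
  rows 12-15 [u,v=11]: 0000  = hex 0
Counterexample vector (row 0 .. row 15) = 0000000011000000
Output column grouped in 4s = 0000 0000 1100 0000 = 0x00C0
Convert to decimal digit by digit (value = value*16 + digit):
  0 -> 0
  0*16 + 0 = 0
  0*16 + 12 (C) = 12
  12*16 + 0 = 192
Decimal = 192

192


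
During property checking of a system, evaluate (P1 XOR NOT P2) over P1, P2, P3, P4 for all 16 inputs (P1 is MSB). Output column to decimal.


Formula: (P1 XOR NOT P2) over P1, P2, P3, P4 (16 rows)
Evaluate each row (bits = P1,P2,P3,P4, MSB first):
  row 0 [0000]: (0 XOR NOT 0) -> 1
  row 1 [0001]: (0 XOR NOT 0) -> 1
  row 2 [0010]: (0 XOR NOT 0) -> 1
  row 3 [0011]: (0 XOR NOT 0) -> 1
  row 4 [0100]: (0 XOR NOT 1) -> 0
  row 5 [0101]: (0 XOR NOT 1) -> 0
  row 6 [0110]: (0 XOR NOT 1) -> 0
  row 7 [0111]: (0 XOR NOT 1) -> 0
  row 8 [1000]: (1 XOR NOT 0) -> 0
  row 9 [1001]: (1 XOR NOT 0) -> 0
  row 10 [1010]: (1 XOR NOT 0) -> 0
  row 11 [1011]: (1 XOR NOT 0) -> 0
  row 12 [1100]: (1 XOR NOT 1) -> 1
  row 13 [1101]: (1 XOR NOT 1) -> 1
  row 14 [1110]: (1 XOR NOT 1) -> 1
  row 15 [1111]: (1 XOR NOT 1) -> 1
Full result column, 4 rows per line (P1,P2 fixed per line; P3,P4 runs 00..11 left to right):
  rows 0-3 [P1,P2=00]: 1111  = hex F
  rows 4-7 [P1,P2=01]: 0000  = hex 0
  rows 8-11 [P1,P2=10]: 0000  = hex 0
  rows 12-15 [P1,P2=11]: 1111  = hex F
Output column (row 0 .. row 15) = 1111000000001111
Output column grouped in 4s = 1111 0000 0000 1111 = 0xF00F
Convert to decimal digit by digit (value = value*16 + digit):
  F -> 15
  15*16 + 0 = 240
  240*16 + 0 = 3840
  3840*16 + 15 (F) = 61455
Decimal = 61455

61455


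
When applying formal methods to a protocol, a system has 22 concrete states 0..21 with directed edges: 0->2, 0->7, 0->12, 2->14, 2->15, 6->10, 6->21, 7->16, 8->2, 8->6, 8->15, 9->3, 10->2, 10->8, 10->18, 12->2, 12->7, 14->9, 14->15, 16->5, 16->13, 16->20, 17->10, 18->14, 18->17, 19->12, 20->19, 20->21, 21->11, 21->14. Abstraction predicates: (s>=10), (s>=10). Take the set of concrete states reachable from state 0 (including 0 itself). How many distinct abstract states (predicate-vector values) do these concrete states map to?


BFS from 0:
Concrete reachable: {0, 2, 3, 5, 7, 9, 11, 12, 13, 14, 15, 16, 19, 20, 21}
Abstract via predicates (s>=10), (s>=10):
  (0,0) <- {0, 2, 3, 5, 7, 9}
  (1,1) <- {11, 12, 13, 14, 15, 16, 19, 20, 21}
Distinct abstract states = 2

2


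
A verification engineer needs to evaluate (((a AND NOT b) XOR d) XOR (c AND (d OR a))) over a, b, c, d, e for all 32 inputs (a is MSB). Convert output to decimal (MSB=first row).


Formula: (((a AND NOT b) XOR d) XOR (c AND (d OR a))) over a, b, c, d, e (32 rows)
Evaluate each row (bits = a,b,c,d,e, MSB first):
  row 0 [00000]: (((0 AND NOT 0) XOR 0) XOR (0 AND (0 OR 0))) -> 0
  row 1 [00001]: (((0 AND NOT 0) XOR 0) XOR (0 AND (0 OR 0))) -> 0
  row 2 [00010]: (((0 AND NOT 0) XOR 1) XOR (0 AND (1 OR 0))) -> 1
  row 3 [00011]: (((0 AND NOT 0) XOR 1) XOR (0 AND (1 OR 0))) -> 1
  row 4 [00100]: (((0 AND NOT 0) XOR 0) XOR (1 AND (0 OR 0))) -> 0
  row 5 [00101]: (((0 AND NOT 0) XOR 0) XOR (1 AND (0 OR 0))) -> 0
  row 6 [00110]: (((0 AND NOT 0) XOR 1) XOR (1 AND (1 OR 0))) -> 0
  row 7 [00111]: (((0 AND NOT 0) XOR 1) XOR (1 AND (1 OR 0))) -> 0
  row 8 [01000]: (((0 AND NOT 1) XOR 0) XOR (0 AND (0 OR 0))) -> 0
  row 9 [01001]: (((0 AND NOT 1) XOR 0) XOR (0 AND (0 OR 0))) -> 0
  row 10 [01010]: (((0 AND NOT 1) XOR 1) XOR (0 AND (1 OR 0))) -> 1
  row 11 [01011]: (((0 AND NOT 1) XOR 1) XOR (0 AND (1 OR 0))) -> 1
  row 12 [01100]: (((0 AND NOT 1) XOR 0) XOR (1 AND (0 OR 0))) -> 0
  row 13 [01101]: (((0 AND NOT 1) XOR 0) XOR (1 AND (0 OR 0))) -> 0
  row 14 [01110]: (((0 AND NOT 1) XOR 1) XOR (1 AND (1 OR 0))) -> 0
  row 15 [01111]: (((0 AND NOT 1) XOR 1) XOR (1 AND (1 OR 0))) -> 0
  row 16 [10000]: (((1 AND NOT 0) XOR 0) XOR (0 AND (0 OR 1))) -> 1
  row 17 [10001]: (((1 AND NOT 0) XOR 0) XOR (0 AND (0 OR 1))) -> 1
  row 18 [10010]: (((1 AND NOT 0) XOR 1) XOR (0 AND (1 OR 1))) -> 0
  row 19 [10011]: (((1 AND NOT 0) XOR 1) XOR (0 AND (1 OR 1))) -> 0
  row 20 [10100]: (((1 AND NOT 0) XOR 0) XOR (1 AND (0 OR 1))) -> 0
  row 21 [10101]: (((1 AND NOT 0) XOR 0) XOR (1 AND (0 OR 1))) -> 0
  row 22 [10110]: (((1 AND NOT 0) XOR 1) XOR (1 AND (1 OR 1))) -> 1
  row 23 [10111]: (((1 AND NOT 0) XOR 1) XOR (1 AND (1 OR 1))) -> 1
  row 24 [11000]: (((1 AND NOT 1) XOR 0) XOR (0 AND (0 OR 1))) -> 0
  row 25 [11001]: (((1 AND NOT 1) XOR 0) XOR (0 AND (0 OR 1))) -> 0
  row 26 [11010]: (((1 AND NOT 1) XOR 1) XOR (0 AND (1 OR 1))) -> 1
  row 27 [11011]: (((1 AND NOT 1) XOR 1) XOR (0 AND (1 OR 1))) -> 1
  row 28 [11100]: (((1 AND NOT 1) XOR 0) XOR (1 AND (0 OR 1))) -> 1
  row 29 [11101]: (((1 AND NOT 1) XOR 0) XOR (1 AND (0 OR 1))) -> 1
  row 30 [11110]: (((1 AND NOT 1) XOR 1) XOR (1 AND (1 OR 1))) -> 0
  row 31 [11111]: (((1 AND NOT 1) XOR 1) XOR (1 AND (1 OR 1))) -> 0
Full result column, 4 rows per line (a,b,c fixed per line; d,e runs 00..11 left to right):
  rows 0-3 [a,b,c=000]: 0011  = hex 3
  rows 4-7 [a,b,c=001]: 0000  = hex 0
  rows 8-11 [a,b,c=010]: 0011  = hex 3
  rows 12-15 [a,b,c=011]: 0000  = hex 0
  rows 16-19 [a,b,c=100]: 1100  = hex C
  rows 20-23 [a,b,c=101]: 0011  = hex 3
  rows 24-27 [a,b,c=110]: 0011  = hex 3
  rows 28-31 [a,b,c=111]: 1100  = hex C
Output column (row 0 .. row 31) = 00110000001100001100001100111100
Output column grouped in 4s = 0011 0000 0011 0000 1100 0011 0011 1100 = 0x3030C33C
Convert to decimal digit by digit (value = value*16 + digit):
  3 -> 3
  3*16 + 0 = 48
  48*16 + 3 = 771
  771*16 + 0 = 12336
  12336*16 + 12 (C) = 197388
  197388*16 + 3 = 3158211
  3158211*16 + 3 = 50531379
  50531379*16 + 12 (C) = 808502076
Decimal = 808502076

808502076


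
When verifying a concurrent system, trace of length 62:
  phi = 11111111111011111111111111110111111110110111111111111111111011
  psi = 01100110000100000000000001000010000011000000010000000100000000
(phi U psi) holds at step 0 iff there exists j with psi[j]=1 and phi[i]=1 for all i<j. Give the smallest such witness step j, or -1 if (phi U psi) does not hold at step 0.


(phi U psi) at 0: need smallest j with psi[j]=1 and phi[i]=1 for all i in [0,j).
Scan from step 0:
  step 0: phi=1, psi=0 -> continue
  step 1: psi=1 and phi held for [0,1) -> witness found
Witness step = 1

1


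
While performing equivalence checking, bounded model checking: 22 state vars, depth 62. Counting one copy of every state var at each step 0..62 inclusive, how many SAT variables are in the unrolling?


BMC unrolls to depth k, creating one copy of each state var for steps 0..k.
Step count = 62 + 1 = 63 (steps 0 through 62)
Vars per step = 22
Total = 22 * 63 = 1386

1386


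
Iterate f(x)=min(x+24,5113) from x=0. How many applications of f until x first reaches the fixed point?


Step 1: x=0, cap=5113, increment=24
Step 2: x grows by 24 each step until capped at 5113; fixed point is x=5113
Step 3: iterations = ceil(5113/24) = 214

214


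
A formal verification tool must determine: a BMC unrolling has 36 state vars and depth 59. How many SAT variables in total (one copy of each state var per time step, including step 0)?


BMC unrolls to depth k, creating one copy of each state var for steps 0..k.
Step count = 59 + 1 = 60 (steps 0 through 59)
Vars per step = 36
Total = 36 * 60 = 2160

2160


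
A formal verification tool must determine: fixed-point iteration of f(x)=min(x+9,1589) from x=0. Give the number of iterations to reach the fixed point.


Step 1: x=0, cap=1589, increment=9
Step 2: x grows by 9 each step until capped at 1589; fixed point is x=1589
Step 3: iterations = ceil(1589/9) = 177

177


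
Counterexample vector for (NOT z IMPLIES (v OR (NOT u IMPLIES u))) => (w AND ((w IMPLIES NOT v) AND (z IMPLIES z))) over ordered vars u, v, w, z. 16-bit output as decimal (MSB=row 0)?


F1 = (NOT z IMPLIES (v OR (NOT u IMPLIES u)))
F2 = (w AND ((w IMPLIES NOT v) AND (z IMPLIES z)))
Counterexample to F1=>F2 is where F1=1 and F2=0.
Evaluate each row (bits = u,v,w,z, MSB first):
  row 0 [0000]: F1=0 F2=0 -> F1&~F2 -> 0
  row 1 [0001]: F1=1 F2=0 -> F1&~F2 -> 1
  row 2 [0010]: F1=0 F2=1 -> F1&~F2 -> 0
  row 3 [0011]: F1=1 F2=1 -> F1&~F2 -> 0
  row 4 [0100]: F1=1 F2=0 -> F1&~F2 -> 1
  row 5 [0101]: F1=1 F2=0 -> F1&~F2 -> 1
  row 6 [0110]: F1=1 F2=0 -> F1&~F2 -> 1
  row 7 [0111]: F1=1 F2=0 -> F1&~F2 -> 1
  row 8 [1000]: F1=1 F2=0 -> F1&~F2 -> 1
  row 9 [1001]: F1=1 F2=0 -> F1&~F2 -> 1
  row 10 [1010]: F1=1 F2=1 -> F1&~F2 -> 0
  row 11 [1011]: F1=1 F2=1 -> F1&~F2 -> 0
  row 12 [1100]: F1=1 F2=0 -> F1&~F2 -> 1
  row 13 [1101]: F1=1 F2=0 -> F1&~F2 -> 1
  row 14 [1110]: F1=1 F2=0 -> F1&~F2 -> 1
  row 15 [1111]: F1=1 F2=0 -> F1&~F2 -> 1
Full result column, 4 rows per line (u,v fixed per line; w,z runs 00..11 left to right):
  rows 0-3 [u,v=00]: 0100  = hex 4
  rows 4-7 [u,v=01]: 1111  = hex F
  rows 8-11 [u,v=10]: 1100  = hex C
  rows 12-15 [u,v=11]: 1111  = hex F
Counterexample vector (row 0 .. row 15) = 0100111111001111
Output column grouped in 4s = 0100 1111 1100 1111 = 0x4FCF
Convert to decimal digit by digit (value = value*16 + digit):
  4 -> 4
  4*16 + 15 (F) = 79
  79*16 + 12 (C) = 1276
  1276*16 + 15 (F) = 20431
Decimal = 20431

20431


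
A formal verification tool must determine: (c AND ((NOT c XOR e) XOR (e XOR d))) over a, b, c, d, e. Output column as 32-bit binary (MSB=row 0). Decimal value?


Formula: (c AND ((NOT c XOR e) XOR (e XOR d))) over a, b, c, d, e (32 rows)
Evaluate each row (bits = a,b,c,d,e, MSB first):
  row 0 [00000]: (0 AND ((NOT 0 XOR 0) XOR (0 XOR 0))) -> 0
  row 1 [00001]: (0 AND ((NOT 0 XOR 1) XOR (1 XOR 0))) -> 0
  row 2 [00010]: (0 AND ((NOT 0 XOR 0) XOR (0 XOR 1))) -> 0
  row 3 [00011]: (0 AND ((NOT 0 XOR 1) XOR (1 XOR 1))) -> 0
  row 4 [00100]: (1 AND ((NOT 1 XOR 0) XOR (0 XOR 0))) -> 0
  row 5 [00101]: (1 AND ((NOT 1 XOR 1) XOR (1 XOR 0))) -> 0
  row 6 [00110]: (1 AND ((NOT 1 XOR 0) XOR (0 XOR 1))) -> 1
  row 7 [00111]: (1 AND ((NOT 1 XOR 1) XOR (1 XOR 1))) -> 1
  row 8 [01000]: (0 AND ((NOT 0 XOR 0) XOR (0 XOR 0))) -> 0
  row 9 [01001]: (0 AND ((NOT 0 XOR 1) XOR (1 XOR 0))) -> 0
  row 10 [01010]: (0 AND ((NOT 0 XOR 0) XOR (0 XOR 1))) -> 0
  row 11 [01011]: (0 AND ((NOT 0 XOR 1) XOR (1 XOR 1))) -> 0
  row 12 [01100]: (1 AND ((NOT 1 XOR 0) XOR (0 XOR 0))) -> 0
  row 13 [01101]: (1 AND ((NOT 1 XOR 1) XOR (1 XOR 0))) -> 0
  row 14 [01110]: (1 AND ((NOT 1 XOR 0) XOR (0 XOR 1))) -> 1
  row 15 [01111]: (1 AND ((NOT 1 XOR 1) XOR (1 XOR 1))) -> 1
  row 16 [10000]: (0 AND ((NOT 0 XOR 0) XOR (0 XOR 0))) -> 0
  row 17 [10001]: (0 AND ((NOT 0 XOR 1) XOR (1 XOR 0))) -> 0
  row 18 [10010]: (0 AND ((NOT 0 XOR 0) XOR (0 XOR 1))) -> 0
  row 19 [10011]: (0 AND ((NOT 0 XOR 1) XOR (1 XOR 1))) -> 0
  row 20 [10100]: (1 AND ((NOT 1 XOR 0) XOR (0 XOR 0))) -> 0
  row 21 [10101]: (1 AND ((NOT 1 XOR 1) XOR (1 XOR 0))) -> 0
  row 22 [10110]: (1 AND ((NOT 1 XOR 0) XOR (0 XOR 1))) -> 1
  row 23 [10111]: (1 AND ((NOT 1 XOR 1) XOR (1 XOR 1))) -> 1
  row 24 [11000]: (0 AND ((NOT 0 XOR 0) XOR (0 XOR 0))) -> 0
  row 25 [11001]: (0 AND ((NOT 0 XOR 1) XOR (1 XOR 0))) -> 0
  row 26 [11010]: (0 AND ((NOT 0 XOR 0) XOR (0 XOR 1))) -> 0
  row 27 [11011]: (0 AND ((NOT 0 XOR 1) XOR (1 XOR 1))) -> 0
  row 28 [11100]: (1 AND ((NOT 1 XOR 0) XOR (0 XOR 0))) -> 0
  row 29 [11101]: (1 AND ((NOT 1 XOR 1) XOR (1 XOR 0))) -> 0
  row 30 [11110]: (1 AND ((NOT 1 XOR 0) XOR (0 XOR 1))) -> 1
  row 31 [11111]: (1 AND ((NOT 1 XOR 1) XOR (1 XOR 1))) -> 1
Full result column, 4 rows per line (a,b,c fixed per line; d,e runs 00..11 left to right):
  rows 0-3 [a,b,c=000]: 0000  = hex 0
  rows 4-7 [a,b,c=001]: 0011  = hex 3
  rows 8-11 [a,b,c=010]: 0000  = hex 0
  rows 12-15 [a,b,c=011]: 0011  = hex 3
  rows 16-19 [a,b,c=100]: 0000  = hex 0
  rows 20-23 [a,b,c=101]: 0011  = hex 3
  rows 24-27 [a,b,c=110]: 0000  = hex 0
  rows 28-31 [a,b,c=111]: 0011  = hex 3
Output column (row 0 .. row 31) = 00000011000000110000001100000011
Output column grouped in 4s = 0000 0011 0000 0011 0000 0011 0000 0011 = 0x03030303
Convert to decimal digit by digit (value = value*16 + digit):
  0 -> 0
  0*16 + 3 = 3
  3*16 + 0 = 48
  48*16 + 3 = 771
  771*16 + 0 = 12336
  12336*16 + 3 = 197379
  197379*16 + 0 = 3158064
  3158064*16 + 3 = 50529027
Decimal = 50529027

50529027


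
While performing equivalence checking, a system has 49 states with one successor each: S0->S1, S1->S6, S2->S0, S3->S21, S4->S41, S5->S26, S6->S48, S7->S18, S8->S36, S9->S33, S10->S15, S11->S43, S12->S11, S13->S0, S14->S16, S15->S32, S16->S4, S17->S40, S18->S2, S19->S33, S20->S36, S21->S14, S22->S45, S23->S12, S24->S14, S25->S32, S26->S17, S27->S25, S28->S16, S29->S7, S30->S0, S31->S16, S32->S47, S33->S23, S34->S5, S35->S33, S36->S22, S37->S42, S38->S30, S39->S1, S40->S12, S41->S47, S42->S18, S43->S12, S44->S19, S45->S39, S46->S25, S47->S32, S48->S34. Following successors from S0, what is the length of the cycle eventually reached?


Trace from S0 until a state repeats:
  S0 -> S1 -> S6 -> S48 -> S34 -> S5 -> S26 -> S17 -> S40 -> S12 -> S11 -> S43 -> S12
S12 first seen at step 9, revisited at step 12.
Cycle length = 12 - 9 = 3

3


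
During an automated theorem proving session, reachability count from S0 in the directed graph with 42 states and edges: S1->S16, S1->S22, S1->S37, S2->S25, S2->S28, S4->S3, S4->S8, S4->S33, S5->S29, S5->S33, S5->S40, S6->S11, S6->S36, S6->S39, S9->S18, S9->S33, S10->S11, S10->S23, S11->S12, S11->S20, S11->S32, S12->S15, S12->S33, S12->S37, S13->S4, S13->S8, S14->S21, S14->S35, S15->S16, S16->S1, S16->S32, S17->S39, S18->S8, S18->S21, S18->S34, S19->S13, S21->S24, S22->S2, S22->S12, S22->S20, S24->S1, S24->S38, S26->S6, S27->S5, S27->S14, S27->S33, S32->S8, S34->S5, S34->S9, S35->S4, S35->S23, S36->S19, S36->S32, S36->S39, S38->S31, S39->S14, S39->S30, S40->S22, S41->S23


BFS from S0:
  layer 0: {S0}
Reachable set: {S0}
Count = 1

1
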